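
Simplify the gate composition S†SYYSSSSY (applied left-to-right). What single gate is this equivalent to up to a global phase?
Y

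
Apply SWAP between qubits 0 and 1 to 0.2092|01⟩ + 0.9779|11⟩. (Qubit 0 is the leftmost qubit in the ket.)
0.2092|10⟩ + 0.9779|11⟩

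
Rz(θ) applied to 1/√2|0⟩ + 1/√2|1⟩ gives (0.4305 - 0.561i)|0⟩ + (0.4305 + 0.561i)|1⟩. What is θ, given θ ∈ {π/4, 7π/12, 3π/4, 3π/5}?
7π/12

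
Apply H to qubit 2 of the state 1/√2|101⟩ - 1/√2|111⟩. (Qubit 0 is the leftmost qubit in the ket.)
1/2|100⟩ - 1/2|101⟩ - 1/2|110⟩ + 1/2|111⟩

H on qubit 2 mixes each pair of kets that differ only in qubit 2: amplitudes (a, b) of (|…0…⟩, |…1…⟩) become ((a + b)/√2, (a − b)/√2). Kets absent from the input have amplitude 0.
(|100⟩, |101⟩): (a, b) = (0, 1/√2) → (1/2, -1/2)
(|110⟩, |111⟩): (a, b) = (0, -1/√2) → (-1/2, 1/2)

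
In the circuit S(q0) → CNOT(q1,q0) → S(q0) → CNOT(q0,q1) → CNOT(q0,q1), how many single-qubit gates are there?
2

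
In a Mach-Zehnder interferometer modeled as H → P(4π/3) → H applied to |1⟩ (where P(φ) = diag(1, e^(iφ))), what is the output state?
(0.75 + 0.433i)|0⟩ + (0.25 - 0.433i)|1⟩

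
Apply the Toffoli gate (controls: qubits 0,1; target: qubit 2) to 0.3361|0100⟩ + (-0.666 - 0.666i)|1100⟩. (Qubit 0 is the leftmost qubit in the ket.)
0.3361|0100⟩ + (-0.666 - 0.666i)|1110⟩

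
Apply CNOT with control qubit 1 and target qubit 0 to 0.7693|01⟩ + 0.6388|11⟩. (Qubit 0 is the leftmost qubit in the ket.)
0.6388|01⟩ + 0.7693|11⟩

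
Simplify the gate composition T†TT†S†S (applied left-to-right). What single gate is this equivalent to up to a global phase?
T†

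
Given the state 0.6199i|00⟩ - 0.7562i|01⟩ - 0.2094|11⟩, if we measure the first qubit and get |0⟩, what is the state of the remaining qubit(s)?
0.634i|0⟩ - 0.7734i|1⟩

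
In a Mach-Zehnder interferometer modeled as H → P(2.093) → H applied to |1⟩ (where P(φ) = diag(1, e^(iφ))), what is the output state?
(0.7494 - 0.4334i)|0⟩ + (0.2506 + 0.4334i)|1⟩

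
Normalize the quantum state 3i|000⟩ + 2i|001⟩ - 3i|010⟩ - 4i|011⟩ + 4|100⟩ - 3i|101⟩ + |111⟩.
0.375i|000⟩ + 0.25i|001⟩ - 0.375i|010⟩ - (1/2)i|011⟩ + 1/2|100⟩ - 0.375i|101⟩ + 0.125|111⟩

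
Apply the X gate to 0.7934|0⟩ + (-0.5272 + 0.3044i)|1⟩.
(-0.5272 + 0.3044i)|0⟩ + 0.7934|1⟩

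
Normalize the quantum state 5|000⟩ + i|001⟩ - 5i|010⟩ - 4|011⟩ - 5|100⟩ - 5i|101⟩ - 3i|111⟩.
0.4454|000⟩ + 0.08909i|001⟩ - 0.4454i|010⟩ - 0.3563|011⟩ - 0.4454|100⟩ - 0.4454i|101⟩ - 0.2673i|111⟩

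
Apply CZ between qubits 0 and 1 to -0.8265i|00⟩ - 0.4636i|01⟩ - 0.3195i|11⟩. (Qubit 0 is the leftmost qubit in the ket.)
-0.8265i|00⟩ - 0.4636i|01⟩ + 0.3195i|11⟩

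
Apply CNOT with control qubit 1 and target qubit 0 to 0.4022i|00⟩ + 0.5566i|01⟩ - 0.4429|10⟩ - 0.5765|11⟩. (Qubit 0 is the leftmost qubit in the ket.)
0.4022i|00⟩ - 0.5765|01⟩ - 0.4429|10⟩ + 0.5566i|11⟩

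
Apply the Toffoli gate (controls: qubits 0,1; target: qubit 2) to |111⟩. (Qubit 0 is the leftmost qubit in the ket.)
|110⟩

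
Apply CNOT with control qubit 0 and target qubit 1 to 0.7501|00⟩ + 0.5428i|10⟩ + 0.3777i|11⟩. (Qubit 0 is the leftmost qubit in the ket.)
0.7501|00⟩ + 0.3777i|10⟩ + 0.5428i|11⟩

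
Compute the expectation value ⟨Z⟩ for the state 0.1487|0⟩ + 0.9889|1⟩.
-0.9558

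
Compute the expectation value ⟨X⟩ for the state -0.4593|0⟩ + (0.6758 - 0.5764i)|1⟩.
-0.6208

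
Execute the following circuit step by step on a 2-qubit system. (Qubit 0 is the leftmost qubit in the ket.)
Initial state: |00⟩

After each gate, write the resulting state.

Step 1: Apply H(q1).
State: 1/√2|00⟩ + 1/√2|01⟩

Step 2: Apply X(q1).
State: 1/√2|00⟩ + 1/√2|01⟩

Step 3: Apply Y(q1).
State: -(1/√2)i|00⟩ + (1/√2)i|01⟩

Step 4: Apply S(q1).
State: -(1/√2)i|00⟩ - 1/√2|01⟩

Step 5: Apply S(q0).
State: -(1/√2)i|00⟩ - 1/√2|01⟩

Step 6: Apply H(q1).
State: (-1/2 - (1/2)i)|00⟩ + (1/2 - (1/2)i)|01⟩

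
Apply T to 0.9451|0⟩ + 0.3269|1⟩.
0.9451|0⟩ + (0.2312 + 0.2312i)|1⟩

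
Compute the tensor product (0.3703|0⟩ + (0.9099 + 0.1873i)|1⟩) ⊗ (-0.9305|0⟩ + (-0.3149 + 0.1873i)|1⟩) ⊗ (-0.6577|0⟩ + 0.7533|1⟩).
0.2266|000⟩ - 0.2596|001⟩ + (0.07669 - 0.04562i)|010⟩ + (-0.08784 + 0.05225i)|011⟩ + (0.5568 + 0.1146i)|100⟩ + (-0.6378 - 0.1313i)|101⟩ + (0.2115 - 0.0733i)|110⟩ + (-0.2423 + 0.08395i)|111⟩

amp(|b₁b₂…⟩) = product of the factor amplitudes for bits b₁, b₂, …; only kets whose every factor amplitude is nonzero survive.
|000⟩: (0.3703)(-0.9305)(-0.6577) = 0.2266
|001⟩: (0.3703)(-0.9305)(0.7533) = -0.2596
|010⟩: (0.3703)(-0.3149 + 0.1873i)(-0.6577) = (0.07669 - 0.04562i)
|011⟩: (0.3703)(-0.3149 + 0.1873i)(0.7533) = (-0.08784 + 0.05225i)
|100⟩: (0.9099 + 0.1873i)(-0.9305)(-0.6577) = (0.5568 + 0.1146i)
|101⟩: (0.9099 + 0.1873i)(-0.9305)(0.7533) = (-0.6378 - 0.1313i)
|110⟩: (0.9099 + 0.1873i)(-0.3149 + 0.1873i)(-0.6577) = (0.2115 - 0.0733i)
|111⟩: (0.9099 + 0.1873i)(-0.3149 + 0.1873i)(0.7533) = (-0.2423 + 0.08395i)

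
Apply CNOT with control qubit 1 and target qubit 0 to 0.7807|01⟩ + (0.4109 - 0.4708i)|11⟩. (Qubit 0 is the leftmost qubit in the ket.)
(0.4109 - 0.4708i)|01⟩ + 0.7807|11⟩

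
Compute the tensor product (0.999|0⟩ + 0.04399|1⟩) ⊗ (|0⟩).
0.999|00⟩ + 0.04399|10⟩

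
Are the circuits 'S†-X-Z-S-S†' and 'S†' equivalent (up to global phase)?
No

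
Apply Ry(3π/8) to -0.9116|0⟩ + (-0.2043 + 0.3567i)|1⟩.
(-0.6445 - 0.1982i)|0⟩ + (-0.6763 + 0.2966i)|1⟩

Ry(3π/8) = [[cos(θ/2), −sin(θ/2)], [sin(θ/2), cos(θ/2)]]; θ = 3π/8, cos(θ/2) ≈ 0.83147, sin(θ/2) ≈ 0.55557.
With a = amp(|0⟩) = -0.9116 and b = amp(|1⟩) = (-0.2043 + 0.3567i):
new amp(|0⟩) = (0.83147)·a + (-0.55557)·b = (-0.6445 - 0.1982i)
new amp(|1⟩) = (0.55557)·a + (0.83147)·b = (-0.6763 + 0.2966i)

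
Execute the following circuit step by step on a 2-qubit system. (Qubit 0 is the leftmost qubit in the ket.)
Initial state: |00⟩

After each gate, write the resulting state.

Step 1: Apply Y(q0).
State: i|10⟩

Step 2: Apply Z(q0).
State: -i|10⟩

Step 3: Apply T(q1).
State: -i|10⟩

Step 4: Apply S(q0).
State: |10⟩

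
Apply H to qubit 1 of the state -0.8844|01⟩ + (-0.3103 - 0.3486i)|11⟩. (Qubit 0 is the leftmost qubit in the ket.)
-0.6254|00⟩ + 0.6254|01⟩ + (-0.2194 - 0.2465i)|10⟩ + (0.2194 + 0.2465i)|11⟩

H on qubit 1 mixes each pair of kets that differ only in qubit 1: amplitudes (a, b) of (|…0…⟩, |…1…⟩) become ((a + b)/√2, (a − b)/√2). Kets absent from the input have amplitude 0.
(|00⟩, |01⟩): (a, b) = (0, -0.8844) → (-0.6254, 0.6254)
(|10⟩, |11⟩): (a, b) = (0, (-0.3103 - 0.3486i)) → ((-0.2194 - 0.2465i), (0.2194 + 0.2465i))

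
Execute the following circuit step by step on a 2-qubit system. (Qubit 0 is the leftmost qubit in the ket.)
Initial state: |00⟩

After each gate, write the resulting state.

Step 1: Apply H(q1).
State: 1/√2|00⟩ + 1/√2|01⟩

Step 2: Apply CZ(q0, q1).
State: 1/√2|00⟩ + 1/√2|01⟩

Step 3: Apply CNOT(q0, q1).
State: 1/√2|00⟩ + 1/√2|01⟩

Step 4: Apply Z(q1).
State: 1/√2|00⟩ - 1/√2|01⟩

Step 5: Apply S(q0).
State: 1/√2|00⟩ - 1/√2|01⟩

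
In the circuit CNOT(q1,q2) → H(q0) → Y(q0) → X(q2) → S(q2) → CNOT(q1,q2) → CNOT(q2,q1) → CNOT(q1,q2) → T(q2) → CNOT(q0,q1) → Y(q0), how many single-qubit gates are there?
6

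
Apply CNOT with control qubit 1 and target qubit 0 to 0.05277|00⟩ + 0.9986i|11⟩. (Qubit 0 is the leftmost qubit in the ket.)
0.05277|00⟩ + 0.9986i|01⟩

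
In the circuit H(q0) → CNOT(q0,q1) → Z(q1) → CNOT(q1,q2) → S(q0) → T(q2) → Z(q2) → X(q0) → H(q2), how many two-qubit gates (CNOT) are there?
2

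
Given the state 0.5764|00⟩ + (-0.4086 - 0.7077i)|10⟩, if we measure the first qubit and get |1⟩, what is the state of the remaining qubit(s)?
(-0.5 - 0.866i)|0⟩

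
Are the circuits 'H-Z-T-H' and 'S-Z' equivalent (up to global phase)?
No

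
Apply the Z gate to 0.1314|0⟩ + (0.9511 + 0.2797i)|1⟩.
0.1314|0⟩ + (-0.9511 - 0.2797i)|1⟩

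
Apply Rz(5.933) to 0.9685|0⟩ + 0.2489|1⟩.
(-0.9537 - 0.1687i)|0⟩ + (-0.2451 + 0.04336i)|1⟩

Rz(5.933) = [[e^(−iθ/2), 0], [0, e^(iθ/2)]] with e^(±iθ/2) = cos(θ/2) ± i·sin(θ/2); θ = 5.933, cos(θ/2) ≈ -0.98471, sin(θ/2) ≈ 0.174199.
With a = amp(|0⟩) = 0.9685 and b = amp(|1⟩) = 0.2489:
new amp(|0⟩) = (-0.98471 - 0.174199i)·a = (-0.9537 - 0.1687i)
new amp(|1⟩) = (-0.98471 + 0.174199i)·b = (-0.2451 + 0.04336i)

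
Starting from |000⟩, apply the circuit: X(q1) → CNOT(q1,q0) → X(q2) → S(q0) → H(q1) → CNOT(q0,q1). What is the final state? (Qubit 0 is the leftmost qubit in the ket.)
-(1/√2)i|101⟩ + (1/√2)i|111⟩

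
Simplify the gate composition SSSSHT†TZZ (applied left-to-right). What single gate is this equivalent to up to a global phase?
H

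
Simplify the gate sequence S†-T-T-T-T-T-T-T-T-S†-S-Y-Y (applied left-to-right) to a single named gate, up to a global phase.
S†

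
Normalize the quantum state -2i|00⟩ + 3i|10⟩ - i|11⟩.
-0.5345i|00⟩ + 0.8018i|10⟩ - 0.2673i|11⟩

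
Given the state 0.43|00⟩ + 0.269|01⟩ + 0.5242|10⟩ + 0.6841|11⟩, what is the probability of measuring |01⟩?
0.07236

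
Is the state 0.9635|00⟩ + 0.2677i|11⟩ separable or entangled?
Entangled

Writing the state as a|00⟩ + b|01⟩ + c|10⟩ + d|11⟩, it is a product state iff ad − bc = 0.
Here (a, b, c, d) = (0.9635, 0, 0, 0.2677i): ad − bc = (0.9635)(0.2677i) − (0)(0) = 0.2579i ≠ 0, so the state is entangled.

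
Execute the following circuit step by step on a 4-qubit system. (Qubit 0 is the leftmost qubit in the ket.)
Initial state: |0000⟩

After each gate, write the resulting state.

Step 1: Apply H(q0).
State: 1/√2|0000⟩ + 1/√2|1000⟩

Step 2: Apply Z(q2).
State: 1/√2|0000⟩ + 1/√2|1000⟩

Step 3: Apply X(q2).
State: 1/√2|0010⟩ + 1/√2|1010⟩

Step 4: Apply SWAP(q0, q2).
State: 1/√2|1000⟩ + 1/√2|1010⟩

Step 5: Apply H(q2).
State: |1000⟩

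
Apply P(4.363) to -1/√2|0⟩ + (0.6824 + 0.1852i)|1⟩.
-1/√2|0⟩ + (-0.05959 - 0.7046i)|1⟩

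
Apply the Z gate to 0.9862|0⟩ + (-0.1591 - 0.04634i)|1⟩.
0.9862|0⟩ + (0.1591 + 0.04634i)|1⟩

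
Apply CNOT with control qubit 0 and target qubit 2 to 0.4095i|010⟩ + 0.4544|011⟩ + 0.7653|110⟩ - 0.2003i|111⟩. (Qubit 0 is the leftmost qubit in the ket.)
0.4095i|010⟩ + 0.4544|011⟩ - 0.2003i|110⟩ + 0.7653|111⟩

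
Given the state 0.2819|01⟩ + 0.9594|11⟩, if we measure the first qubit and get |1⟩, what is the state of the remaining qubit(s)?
|1⟩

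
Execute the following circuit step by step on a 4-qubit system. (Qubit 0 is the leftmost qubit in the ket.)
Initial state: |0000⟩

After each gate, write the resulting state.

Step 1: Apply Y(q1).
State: i|0100⟩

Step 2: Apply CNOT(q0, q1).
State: i|0100⟩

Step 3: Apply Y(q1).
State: |0000⟩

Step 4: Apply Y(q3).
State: i|0001⟩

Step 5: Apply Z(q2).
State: i|0001⟩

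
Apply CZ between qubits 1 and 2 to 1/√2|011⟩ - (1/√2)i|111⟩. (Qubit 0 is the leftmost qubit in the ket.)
-1/√2|011⟩ + (1/√2)i|111⟩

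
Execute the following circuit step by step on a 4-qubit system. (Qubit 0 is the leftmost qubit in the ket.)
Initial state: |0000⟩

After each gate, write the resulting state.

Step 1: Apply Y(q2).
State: i|0010⟩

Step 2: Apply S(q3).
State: i|0010⟩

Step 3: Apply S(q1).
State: i|0010⟩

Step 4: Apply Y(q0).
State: -|1010⟩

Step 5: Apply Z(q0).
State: |1010⟩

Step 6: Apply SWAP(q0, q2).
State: |1010⟩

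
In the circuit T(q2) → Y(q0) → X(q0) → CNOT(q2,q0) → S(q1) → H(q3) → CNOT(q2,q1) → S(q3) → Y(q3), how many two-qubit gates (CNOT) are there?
2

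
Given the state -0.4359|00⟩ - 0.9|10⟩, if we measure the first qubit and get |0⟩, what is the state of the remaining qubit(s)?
-|0⟩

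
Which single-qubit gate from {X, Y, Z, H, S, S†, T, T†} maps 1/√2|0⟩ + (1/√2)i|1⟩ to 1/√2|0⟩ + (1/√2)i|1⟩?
Y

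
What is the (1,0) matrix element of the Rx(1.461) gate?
-0.6672i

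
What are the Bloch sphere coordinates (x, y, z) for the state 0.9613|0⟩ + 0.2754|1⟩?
(0.5295, 0, 0.8483)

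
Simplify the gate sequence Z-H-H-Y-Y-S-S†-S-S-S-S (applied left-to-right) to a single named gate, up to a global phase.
Z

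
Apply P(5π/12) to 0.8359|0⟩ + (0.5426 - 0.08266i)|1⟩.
0.8359|0⟩ + (0.2203 + 0.5027i)|1⟩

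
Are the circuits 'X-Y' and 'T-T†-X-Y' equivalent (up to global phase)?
Yes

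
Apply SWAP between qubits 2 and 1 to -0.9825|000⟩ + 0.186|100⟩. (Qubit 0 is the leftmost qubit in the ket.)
-0.9825|000⟩ + 0.186|100⟩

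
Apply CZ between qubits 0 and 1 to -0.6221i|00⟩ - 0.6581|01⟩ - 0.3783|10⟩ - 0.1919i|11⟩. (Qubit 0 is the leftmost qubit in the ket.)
-0.6221i|00⟩ - 0.6581|01⟩ - 0.3783|10⟩ + 0.1919i|11⟩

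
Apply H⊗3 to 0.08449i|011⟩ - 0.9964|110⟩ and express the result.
(-0.3523 + 0.02987i)|000⟩ + (-0.3523 - 0.02987i)|001⟩ + (0.3523 - 0.02987i)|010⟩ + (0.3523 + 0.02987i)|011⟩ + (0.3523 + 0.02987i)|100⟩ + (0.3523 - 0.02987i)|101⟩ + (-0.3523 - 0.02987i)|110⟩ + (-0.3523 + 0.02987i)|111⟩

H⊗3 gives amp(|y⟩) = (1/2√2) Σ_x (−1)^(x·y) amp(|x⟩), where x·y is the number of positions in which both x and y have a 1.
|000⟩: (0.08449i - 0.9964)/(2√2) = (-0.3523 + 0.02987i)
|001⟩: (-0.08449i - 0.9964)/(2√2) = (-0.3523 - 0.02987i)
|010⟩: (-0.08449i + 0.9964)/(2√2) = (0.3523 - 0.02987i)
|011⟩: (0.08449i + 0.9964)/(2√2) = (0.3523 + 0.02987i)
|100⟩: (0.08449i + 0.9964)/(2√2) = (0.3523 + 0.02987i)
|101⟩: (-0.08449i + 0.9964)/(2√2) = (0.3523 - 0.02987i)
|110⟩: (-0.08449i - 0.9964)/(2√2) = (-0.3523 - 0.02987i)
|111⟩: (0.08449i - 0.9964)/(2√2) = (-0.3523 + 0.02987i)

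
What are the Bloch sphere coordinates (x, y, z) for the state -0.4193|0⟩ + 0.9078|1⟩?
(-0.7613, 0, -0.6483)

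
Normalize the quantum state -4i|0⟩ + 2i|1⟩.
-0.8944i|0⟩ + (1/√5)i|1⟩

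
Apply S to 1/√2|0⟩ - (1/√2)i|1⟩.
1/√2|0⟩ + 1/√2|1⟩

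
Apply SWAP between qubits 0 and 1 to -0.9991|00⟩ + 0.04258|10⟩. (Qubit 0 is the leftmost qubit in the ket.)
-0.9991|00⟩ + 0.04258|01⟩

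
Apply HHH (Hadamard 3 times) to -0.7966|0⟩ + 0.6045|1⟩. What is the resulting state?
-0.1358|0⟩ - 0.9907|1⟩

H² = I, so H^3 = H: a single Hadamard. With (a, b) = (-0.7966, 0.6045), H gives ((a + b)/√2, (a − b)/√2) = (-0.1358, -0.9907).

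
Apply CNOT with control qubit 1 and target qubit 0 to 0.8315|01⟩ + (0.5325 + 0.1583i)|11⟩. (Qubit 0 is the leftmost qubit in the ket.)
(0.5325 + 0.1583i)|01⟩ + 0.8315|11⟩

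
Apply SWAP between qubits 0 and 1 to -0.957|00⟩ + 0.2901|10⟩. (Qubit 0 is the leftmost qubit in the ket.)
-0.957|00⟩ + 0.2901|01⟩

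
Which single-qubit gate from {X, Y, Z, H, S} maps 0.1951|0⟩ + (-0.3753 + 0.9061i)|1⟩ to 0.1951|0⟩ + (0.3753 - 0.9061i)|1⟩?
Z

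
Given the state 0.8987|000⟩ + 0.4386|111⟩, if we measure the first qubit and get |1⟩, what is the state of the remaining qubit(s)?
|11⟩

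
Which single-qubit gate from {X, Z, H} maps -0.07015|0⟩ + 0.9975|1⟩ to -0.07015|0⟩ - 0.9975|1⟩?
Z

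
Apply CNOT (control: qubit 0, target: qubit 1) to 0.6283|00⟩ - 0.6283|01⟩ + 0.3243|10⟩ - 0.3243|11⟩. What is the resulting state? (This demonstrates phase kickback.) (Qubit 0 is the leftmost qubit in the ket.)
0.6283|00⟩ - 0.6283|01⟩ - 0.3243|10⟩ + 0.3243|11⟩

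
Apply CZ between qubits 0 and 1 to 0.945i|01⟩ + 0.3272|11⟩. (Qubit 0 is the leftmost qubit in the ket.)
0.945i|01⟩ - 0.3272|11⟩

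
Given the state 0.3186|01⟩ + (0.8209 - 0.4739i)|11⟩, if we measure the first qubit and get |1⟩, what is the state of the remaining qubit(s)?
(0.866 - 0.5i)|1⟩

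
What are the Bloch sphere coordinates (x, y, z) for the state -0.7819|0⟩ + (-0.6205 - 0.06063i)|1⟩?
(0.9703, 0.09481, 0.2227)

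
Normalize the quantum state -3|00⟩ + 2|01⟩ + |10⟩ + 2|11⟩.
-1/√2|00⟩ + 0.4714|01⟩ + 0.2357|10⟩ + 0.4714|11⟩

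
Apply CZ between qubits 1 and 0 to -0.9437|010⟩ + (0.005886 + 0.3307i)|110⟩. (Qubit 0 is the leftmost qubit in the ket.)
-0.9437|010⟩ + (-0.005886 - 0.3307i)|110⟩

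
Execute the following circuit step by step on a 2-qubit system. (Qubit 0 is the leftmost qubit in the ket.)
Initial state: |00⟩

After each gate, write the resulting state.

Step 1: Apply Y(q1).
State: i|01⟩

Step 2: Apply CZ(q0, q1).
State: i|01⟩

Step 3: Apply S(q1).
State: -|01⟩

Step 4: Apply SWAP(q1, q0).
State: -|10⟩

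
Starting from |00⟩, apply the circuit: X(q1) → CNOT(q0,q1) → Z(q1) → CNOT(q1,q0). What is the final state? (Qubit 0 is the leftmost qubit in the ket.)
-|11⟩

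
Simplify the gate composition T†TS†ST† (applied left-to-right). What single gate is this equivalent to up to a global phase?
T†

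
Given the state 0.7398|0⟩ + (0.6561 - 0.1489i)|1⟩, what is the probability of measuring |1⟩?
0.4526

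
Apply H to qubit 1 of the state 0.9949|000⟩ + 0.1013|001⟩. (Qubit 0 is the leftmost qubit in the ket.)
0.7035|000⟩ + 0.07163|001⟩ + 0.7035|010⟩ + 0.07163|011⟩

H on qubit 1 mixes each pair of kets that differ only in qubit 1: amplitudes (a, b) of (|…0…⟩, |…1…⟩) become ((a + b)/√2, (a − b)/√2). Kets absent from the input have amplitude 0.
(|000⟩, |010⟩): (a, b) = (0.9949, 0) → (0.7035, 0.7035)
(|001⟩, |011⟩): (a, b) = (0.1013, 0) → (0.07163, 0.07163)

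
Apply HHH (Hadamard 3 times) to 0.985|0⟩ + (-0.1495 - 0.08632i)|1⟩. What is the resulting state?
(0.5908 - 0.06104i)|0⟩ + (0.8022 + 0.06104i)|1⟩

H² = I, so H^3 = H: a single Hadamard. With (a, b) = (0.985, (-0.1495 - 0.08632i)), H gives ((a + b)/√2, (a − b)/√2) = ((0.5908 - 0.06104i), (0.8022 + 0.06104i)).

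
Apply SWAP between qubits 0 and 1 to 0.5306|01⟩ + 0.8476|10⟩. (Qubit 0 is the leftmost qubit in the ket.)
0.8476|01⟩ + 0.5306|10⟩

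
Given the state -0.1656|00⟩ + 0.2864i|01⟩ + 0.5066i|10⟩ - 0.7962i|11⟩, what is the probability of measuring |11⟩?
0.6339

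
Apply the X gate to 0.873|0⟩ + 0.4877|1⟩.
0.4877|0⟩ + 0.873|1⟩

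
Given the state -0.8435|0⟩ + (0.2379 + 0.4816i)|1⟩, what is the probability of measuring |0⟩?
0.7115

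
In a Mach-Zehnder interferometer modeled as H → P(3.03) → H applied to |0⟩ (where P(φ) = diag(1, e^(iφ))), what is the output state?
(0.00311 + 0.05568i)|0⟩ + (0.9969 - 0.05568i)|1⟩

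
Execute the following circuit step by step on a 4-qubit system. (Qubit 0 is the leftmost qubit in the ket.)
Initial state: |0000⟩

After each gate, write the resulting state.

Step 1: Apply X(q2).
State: |0010⟩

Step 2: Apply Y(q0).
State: i|1010⟩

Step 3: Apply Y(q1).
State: -|1110⟩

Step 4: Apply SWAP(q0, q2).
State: -|1110⟩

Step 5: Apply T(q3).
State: -|1110⟩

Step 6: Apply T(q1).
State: (-1/√2 - (1/√2)i)|1110⟩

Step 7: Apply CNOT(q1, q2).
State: (-1/√2 - (1/√2)i)|1100⟩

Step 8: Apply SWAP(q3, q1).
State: (-1/√2 - (1/√2)i)|1001⟩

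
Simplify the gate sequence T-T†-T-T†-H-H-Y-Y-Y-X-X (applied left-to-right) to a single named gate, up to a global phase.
Y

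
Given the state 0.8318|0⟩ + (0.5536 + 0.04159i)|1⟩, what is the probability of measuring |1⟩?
0.3082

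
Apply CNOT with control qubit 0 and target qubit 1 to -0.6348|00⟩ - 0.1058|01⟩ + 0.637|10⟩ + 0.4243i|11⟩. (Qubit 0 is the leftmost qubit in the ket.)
-0.6348|00⟩ - 0.1058|01⟩ + 0.4243i|10⟩ + 0.637|11⟩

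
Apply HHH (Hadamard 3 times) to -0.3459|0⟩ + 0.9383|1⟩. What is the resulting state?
0.4189|0⟩ - 0.9081|1⟩

H² = I, so H^3 = H: a single Hadamard. With (a, b) = (-0.3459, 0.9383), H gives ((a + b)/√2, (a − b)/√2) = (0.4189, -0.9081).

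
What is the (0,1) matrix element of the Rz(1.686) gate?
0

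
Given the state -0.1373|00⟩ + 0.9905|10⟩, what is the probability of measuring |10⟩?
0.9811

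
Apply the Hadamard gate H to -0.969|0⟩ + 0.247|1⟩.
-0.5105|0⟩ - 0.8598|1⟩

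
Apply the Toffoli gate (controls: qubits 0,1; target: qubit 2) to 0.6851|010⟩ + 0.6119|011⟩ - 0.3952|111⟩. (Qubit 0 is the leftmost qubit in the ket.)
0.6851|010⟩ + 0.6119|011⟩ - 0.3952|110⟩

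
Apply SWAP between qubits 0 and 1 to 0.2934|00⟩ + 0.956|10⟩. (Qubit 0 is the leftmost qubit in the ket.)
0.2934|00⟩ + 0.956|01⟩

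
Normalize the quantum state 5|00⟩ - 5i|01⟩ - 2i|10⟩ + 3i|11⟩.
0.6299|00⟩ - 0.6299i|01⟩ - 0.252i|10⟩ + (1/√7)i|11⟩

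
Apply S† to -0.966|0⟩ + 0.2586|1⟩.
-0.966|0⟩ - 0.2586i|1⟩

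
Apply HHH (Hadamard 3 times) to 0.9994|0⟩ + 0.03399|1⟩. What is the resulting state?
0.7307|0⟩ + 0.6826|1⟩

H² = I, so H^3 = H: a single Hadamard. With (a, b) = (0.9994, 0.03399), H gives ((a + b)/√2, (a − b)/√2) = (0.7307, 0.6826).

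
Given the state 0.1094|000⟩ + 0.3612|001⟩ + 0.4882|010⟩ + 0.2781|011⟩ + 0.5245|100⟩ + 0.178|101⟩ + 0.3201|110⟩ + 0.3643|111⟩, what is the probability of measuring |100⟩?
0.2751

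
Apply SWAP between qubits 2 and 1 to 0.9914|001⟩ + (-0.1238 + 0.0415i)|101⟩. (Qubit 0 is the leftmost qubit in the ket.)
0.9914|010⟩ + (-0.1238 + 0.0415i)|110⟩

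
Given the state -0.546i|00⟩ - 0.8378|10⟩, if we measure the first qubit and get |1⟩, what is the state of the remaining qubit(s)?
-|0⟩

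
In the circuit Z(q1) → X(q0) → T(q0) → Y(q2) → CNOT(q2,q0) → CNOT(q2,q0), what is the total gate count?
6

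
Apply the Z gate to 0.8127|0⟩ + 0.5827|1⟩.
0.8127|0⟩ - 0.5827|1⟩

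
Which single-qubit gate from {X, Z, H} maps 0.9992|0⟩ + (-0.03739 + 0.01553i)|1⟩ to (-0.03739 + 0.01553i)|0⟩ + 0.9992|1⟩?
X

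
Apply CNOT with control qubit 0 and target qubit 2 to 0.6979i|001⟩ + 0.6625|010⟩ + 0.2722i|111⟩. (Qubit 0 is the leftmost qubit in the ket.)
0.6979i|001⟩ + 0.6625|010⟩ + 0.2722i|110⟩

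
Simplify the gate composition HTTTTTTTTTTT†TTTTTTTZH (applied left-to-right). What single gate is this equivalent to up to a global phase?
X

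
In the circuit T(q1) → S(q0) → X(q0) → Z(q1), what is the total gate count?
4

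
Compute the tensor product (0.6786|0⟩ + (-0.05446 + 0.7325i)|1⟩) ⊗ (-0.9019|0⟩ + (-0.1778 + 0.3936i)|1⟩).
-0.612|00⟩ + (-0.1207 + 0.2671i)|01⟩ + (0.04912 - 0.6606i)|10⟩ + (-0.2786 - 0.1517i)|11⟩

amp(|b₁b₂…⟩) = product of the factor amplitudes for bits b₁, b₂, …; only kets whose every factor amplitude is nonzero survive.
|00⟩: (0.6786)(-0.9019) = -0.612
|01⟩: (0.6786)(-0.1778 + 0.3936i) = (-0.1207 + 0.2671i)
|10⟩: (-0.05446 + 0.7325i)(-0.9019) = (0.04912 - 0.6606i)
|11⟩: (-0.05446 + 0.7325i)(-0.1778 + 0.3936i) = (-0.2786 - 0.1517i)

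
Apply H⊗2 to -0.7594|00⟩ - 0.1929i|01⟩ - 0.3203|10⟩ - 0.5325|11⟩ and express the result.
(-0.8061 - 0.09645i)|00⟩ + (-0.2736 + 0.09645i)|01⟩ + (0.0467 - 0.09645i)|10⟩ + (-0.4858 + 0.09645i)|11⟩

H⊗2 gives amp(|y⟩) = (1/2) Σ_x (−1)^(x·y) amp(|x⟩), where x·y is the number of positions in which both x and y have a 1.
|00⟩: (-0.7594 - 0.1929i - 0.3203 - 0.5325)/2 = (-0.8061 - 0.09645i)
|01⟩: (-0.7594 + 0.1929i - 0.3203 + 0.5325)/2 = (-0.2736 + 0.09645i)
|10⟩: (-0.7594 - 0.1929i + 0.3203 + 0.5325)/2 = (0.0467 - 0.09645i)
|11⟩: (-0.7594 + 0.1929i + 0.3203 - 0.5325)/2 = (-0.4858 + 0.09645i)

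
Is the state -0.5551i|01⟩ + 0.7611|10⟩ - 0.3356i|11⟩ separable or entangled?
Entangled

Writing the state as a|00⟩ + b|01⟩ + c|10⟩ + d|11⟩, it is a product state iff ad − bc = 0.
Here (a, b, c, d) = (0, -0.5551i, 0.7611, -0.3356i): ad − bc = (0)(-0.3356i) − (-0.5551i)(0.7611) = 0.4225i ≠ 0, so the state is entangled.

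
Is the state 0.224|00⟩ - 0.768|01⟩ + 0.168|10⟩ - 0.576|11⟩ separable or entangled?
Separable

Writing the state as a|00⟩ + b|01⟩ + c|10⟩ + d|11⟩, it is a product state iff ad − bc = 0.
Here (a, b, c, d) = (0.224, -0.768, 0.168, -0.576): ad − bc = (0.224)(-0.576) − (-0.768)(0.168) = 0, so the state is separable.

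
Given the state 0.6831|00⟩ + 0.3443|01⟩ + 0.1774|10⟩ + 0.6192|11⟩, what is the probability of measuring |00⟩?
0.4666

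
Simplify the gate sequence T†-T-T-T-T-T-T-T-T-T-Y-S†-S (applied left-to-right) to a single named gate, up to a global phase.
Y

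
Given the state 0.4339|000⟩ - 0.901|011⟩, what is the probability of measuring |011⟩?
0.8118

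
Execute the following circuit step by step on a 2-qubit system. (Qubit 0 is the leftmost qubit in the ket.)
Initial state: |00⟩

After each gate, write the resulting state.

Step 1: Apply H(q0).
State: 1/√2|00⟩ + 1/√2|10⟩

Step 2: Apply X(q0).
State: 1/√2|00⟩ + 1/√2|10⟩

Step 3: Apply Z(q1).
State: 1/√2|00⟩ + 1/√2|10⟩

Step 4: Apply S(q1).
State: 1/√2|00⟩ + 1/√2|10⟩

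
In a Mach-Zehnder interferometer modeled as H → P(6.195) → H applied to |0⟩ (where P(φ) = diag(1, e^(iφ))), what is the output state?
(0.9981 - 0.04404i)|0⟩ + (0.001943 + 0.04404i)|1⟩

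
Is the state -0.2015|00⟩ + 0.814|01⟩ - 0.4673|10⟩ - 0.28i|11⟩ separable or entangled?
Entangled

Writing the state as a|00⟩ + b|01⟩ + c|10⟩ + d|11⟩, it is a product state iff ad − bc = 0.
Here (a, b, c, d) = (-0.2015, 0.814, -0.4673, -0.28i): ad − bc = (-0.2015)(-0.28i) − (0.814)(-0.4673) = (0.3804 + 0.05642i) ≠ 0, so the state is entangled.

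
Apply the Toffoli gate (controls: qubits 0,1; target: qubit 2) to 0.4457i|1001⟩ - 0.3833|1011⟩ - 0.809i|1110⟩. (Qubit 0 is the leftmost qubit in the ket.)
0.4457i|1001⟩ - 0.3833|1011⟩ - 0.809i|1100⟩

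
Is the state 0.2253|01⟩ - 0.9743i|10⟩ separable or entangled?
Entangled

Writing the state as a|00⟩ + b|01⟩ + c|10⟩ + d|11⟩, it is a product state iff ad − bc = 0.
Here (a, b, c, d) = (0, 0.2253, -0.9743i, 0): ad − bc = (0)(0) − (0.2253)(-0.9743i) = 0.2195i ≠ 0, so the state is entangled.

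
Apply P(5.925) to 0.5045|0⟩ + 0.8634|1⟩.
0.5045|0⟩ + (0.8086 - 0.3027i)|1⟩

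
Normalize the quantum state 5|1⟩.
|1⟩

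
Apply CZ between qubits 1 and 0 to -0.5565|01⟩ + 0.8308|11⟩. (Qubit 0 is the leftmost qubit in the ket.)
-0.5565|01⟩ - 0.8308|11⟩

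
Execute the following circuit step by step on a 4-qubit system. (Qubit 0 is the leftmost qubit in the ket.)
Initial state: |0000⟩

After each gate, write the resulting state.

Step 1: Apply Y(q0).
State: i|1000⟩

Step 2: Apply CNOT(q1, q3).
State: i|1000⟩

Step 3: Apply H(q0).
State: (1/√2)i|0000⟩ - (1/√2)i|1000⟩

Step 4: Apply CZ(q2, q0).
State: (1/√2)i|0000⟩ - (1/√2)i|1000⟩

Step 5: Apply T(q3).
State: (1/√2)i|0000⟩ - (1/√2)i|1000⟩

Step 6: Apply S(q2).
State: (1/√2)i|0000⟩ - (1/√2)i|1000⟩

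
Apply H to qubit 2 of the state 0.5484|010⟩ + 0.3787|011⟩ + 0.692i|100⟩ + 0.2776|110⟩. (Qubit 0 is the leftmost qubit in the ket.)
0.6556|010⟩ + 0.12|011⟩ + 0.4893i|100⟩ + 0.4893i|101⟩ + 0.1963|110⟩ + 0.1963|111⟩

H on qubit 2 mixes each pair of kets that differ only in qubit 2: amplitudes (a, b) of (|…0…⟩, |…1…⟩) become ((a + b)/√2, (a − b)/√2). Kets absent from the input have amplitude 0.
(|010⟩, |011⟩): (a, b) = (0.5484, 0.3787) → (0.6556, 0.12)
(|100⟩, |101⟩): (a, b) = (0.692i, 0) → (0.4893i, 0.4893i)
(|110⟩, |111⟩): (a, b) = (0.2776, 0) → (0.1963, 0.1963)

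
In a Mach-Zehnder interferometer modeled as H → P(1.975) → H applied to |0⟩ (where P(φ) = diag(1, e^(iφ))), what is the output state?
(0.3034 + 0.4597i)|0⟩ + (0.6966 - 0.4597i)|1⟩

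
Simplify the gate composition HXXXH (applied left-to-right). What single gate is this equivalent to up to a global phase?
Z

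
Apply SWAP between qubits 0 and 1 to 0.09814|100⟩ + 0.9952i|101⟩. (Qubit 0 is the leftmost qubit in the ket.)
0.09814|010⟩ + 0.9952i|011⟩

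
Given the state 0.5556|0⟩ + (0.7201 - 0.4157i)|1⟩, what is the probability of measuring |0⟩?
0.3087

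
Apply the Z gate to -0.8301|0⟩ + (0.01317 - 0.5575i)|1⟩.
-0.8301|0⟩ + (-0.01317 + 0.5575i)|1⟩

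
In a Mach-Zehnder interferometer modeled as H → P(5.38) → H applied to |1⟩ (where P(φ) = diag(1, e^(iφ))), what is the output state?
(0.1904 + 0.3927i)|0⟩ + (0.8096 - 0.3927i)|1⟩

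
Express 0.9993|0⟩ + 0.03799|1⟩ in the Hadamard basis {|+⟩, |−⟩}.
0.7335|+⟩ + 0.6797|−⟩

With |ψ⟩ = α|0⟩ + β|1⟩, the Hadamard-basis coefficients are ⟨+|ψ⟩ = (α + β)/√2 and ⟨−|ψ⟩ = (α − β)/√2.
Here α = 0.9993, β = 0.03799: (α + β)/√2 = 0.7335, (α − β)/√2 = 0.6797.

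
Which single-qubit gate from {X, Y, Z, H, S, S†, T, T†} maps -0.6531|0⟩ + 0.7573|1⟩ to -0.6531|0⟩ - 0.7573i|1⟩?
S†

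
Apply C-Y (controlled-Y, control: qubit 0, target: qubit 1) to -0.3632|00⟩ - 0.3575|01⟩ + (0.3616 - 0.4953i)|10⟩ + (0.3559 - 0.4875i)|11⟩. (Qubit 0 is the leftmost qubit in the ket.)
-0.3632|00⟩ - 0.3575|01⟩ + (-0.4875 - 0.3559i)|10⟩ + (0.4953 + 0.3616i)|11⟩

C-Y leaves the control-|0⟩ kets |00⟩, |01⟩ unchanged and applies Y to qubit 1 on the control-|1⟩ pair (|10⟩, |11⟩).
Y = [[0, -i], [i, 0]].
With a = amp(|10⟩) = (0.3616 - 0.4953i) and b = amp(|11⟩) = (0.3559 - 0.4875i):
new amp(|10⟩) = (-i)·b = (-0.4875 - 0.3559i)
new amp(|11⟩) = (i)·a = (0.4953 + 0.3616i)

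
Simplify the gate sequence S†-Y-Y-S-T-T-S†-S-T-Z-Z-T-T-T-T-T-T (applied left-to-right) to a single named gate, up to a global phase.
T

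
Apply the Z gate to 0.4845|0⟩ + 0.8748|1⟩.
0.4845|0⟩ - 0.8748|1⟩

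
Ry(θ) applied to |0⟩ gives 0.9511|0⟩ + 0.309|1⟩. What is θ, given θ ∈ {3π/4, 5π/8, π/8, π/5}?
π/5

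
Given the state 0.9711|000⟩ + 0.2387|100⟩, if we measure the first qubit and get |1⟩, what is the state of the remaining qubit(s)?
|00⟩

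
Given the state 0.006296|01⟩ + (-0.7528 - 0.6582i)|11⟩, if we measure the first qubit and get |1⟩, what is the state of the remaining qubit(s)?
(-0.7528 - 0.6582i)|1⟩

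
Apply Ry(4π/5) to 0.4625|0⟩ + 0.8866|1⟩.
-0.7003|0⟩ + 0.7138|1⟩

Ry(4π/5) = [[cos(θ/2), −sin(θ/2)], [sin(θ/2), cos(θ/2)]]; θ = 4π/5, cos(θ/2) ≈ 0.309017, sin(θ/2) ≈ 0.951057.
With a = amp(|0⟩) = 0.4625 and b = amp(|1⟩) = 0.8866:
new amp(|0⟩) = (0.309017)·a + (-0.951057)·b = -0.7003
new amp(|1⟩) = (0.951057)·a + (0.309017)·b = 0.7138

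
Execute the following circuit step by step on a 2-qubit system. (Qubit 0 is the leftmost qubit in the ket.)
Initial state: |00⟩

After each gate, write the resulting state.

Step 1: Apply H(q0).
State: 1/√2|00⟩ + 1/√2|10⟩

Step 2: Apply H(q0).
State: |00⟩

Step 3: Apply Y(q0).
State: i|10⟩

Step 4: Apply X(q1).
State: i|11⟩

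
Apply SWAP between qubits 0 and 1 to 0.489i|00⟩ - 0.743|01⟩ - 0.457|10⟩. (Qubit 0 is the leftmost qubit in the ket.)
0.489i|00⟩ - 0.457|01⟩ - 0.743|10⟩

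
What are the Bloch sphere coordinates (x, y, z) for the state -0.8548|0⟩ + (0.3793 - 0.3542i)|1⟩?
(-0.6485, 0.6055, 0.4614)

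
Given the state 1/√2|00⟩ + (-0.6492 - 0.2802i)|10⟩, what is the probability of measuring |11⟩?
0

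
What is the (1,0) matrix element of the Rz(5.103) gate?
0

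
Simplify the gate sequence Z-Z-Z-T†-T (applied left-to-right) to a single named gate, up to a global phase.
Z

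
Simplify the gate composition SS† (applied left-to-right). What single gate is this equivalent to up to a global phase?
I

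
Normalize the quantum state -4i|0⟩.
-i|0⟩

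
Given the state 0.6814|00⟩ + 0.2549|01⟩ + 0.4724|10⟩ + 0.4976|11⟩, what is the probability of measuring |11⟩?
0.2476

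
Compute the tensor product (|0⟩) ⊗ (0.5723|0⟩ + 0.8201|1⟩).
0.5723|00⟩ + 0.8201|01⟩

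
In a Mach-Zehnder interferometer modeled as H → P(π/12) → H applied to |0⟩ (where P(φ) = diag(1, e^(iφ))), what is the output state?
(0.983 + 0.1294i)|0⟩ + (0.01704 - 0.1294i)|1⟩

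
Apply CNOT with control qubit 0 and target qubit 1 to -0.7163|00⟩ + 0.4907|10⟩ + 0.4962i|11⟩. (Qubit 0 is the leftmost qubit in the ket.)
-0.7163|00⟩ + 0.4962i|10⟩ + 0.4907|11⟩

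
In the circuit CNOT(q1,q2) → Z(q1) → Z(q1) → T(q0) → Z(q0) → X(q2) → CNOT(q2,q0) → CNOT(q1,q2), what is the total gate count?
8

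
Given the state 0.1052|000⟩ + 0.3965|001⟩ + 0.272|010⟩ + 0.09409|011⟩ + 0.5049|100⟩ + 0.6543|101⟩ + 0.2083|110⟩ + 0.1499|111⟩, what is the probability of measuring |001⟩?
0.1572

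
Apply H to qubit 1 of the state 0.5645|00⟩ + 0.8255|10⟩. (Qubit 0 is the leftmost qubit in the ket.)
0.3992|00⟩ + 0.3992|01⟩ + 0.5837|10⟩ + 0.5837|11⟩

H on qubit 1 mixes each pair of kets that differ only in qubit 1: amplitudes (a, b) of (|…0…⟩, |…1…⟩) become ((a + b)/√2, (a − b)/√2). Kets absent from the input have amplitude 0.
(|00⟩, |01⟩): (a, b) = (0.5645, 0) → (0.3992, 0.3992)
(|10⟩, |11⟩): (a, b) = (0.8255, 0) → (0.5837, 0.5837)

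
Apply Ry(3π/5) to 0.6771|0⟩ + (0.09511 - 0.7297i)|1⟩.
(0.321 + 0.5903i)|0⟩ + (0.6037 - 0.4289i)|1⟩

Ry(3π/5) = [[cos(θ/2), −sin(θ/2)], [sin(θ/2), cos(θ/2)]]; θ = 3π/5, cos(θ/2) ≈ 0.587785, sin(θ/2) ≈ 0.809017.
With a = amp(|0⟩) = 0.6771 and b = amp(|1⟩) = (0.09511 - 0.7297i):
new amp(|0⟩) = (0.587785)·a + (-0.809017)·b = (0.321 + 0.5903i)
new amp(|1⟩) = (0.809017)·a + (0.587785)·b = (0.6037 - 0.4289i)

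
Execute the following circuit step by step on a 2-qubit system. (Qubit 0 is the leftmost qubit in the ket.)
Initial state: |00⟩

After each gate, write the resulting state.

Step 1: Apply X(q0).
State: |10⟩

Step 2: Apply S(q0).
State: i|10⟩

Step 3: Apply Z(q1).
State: i|10⟩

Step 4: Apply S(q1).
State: i|10⟩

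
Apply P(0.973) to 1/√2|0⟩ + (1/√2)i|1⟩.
1/√2|0⟩ + (-0.5845 + 0.398i)|1⟩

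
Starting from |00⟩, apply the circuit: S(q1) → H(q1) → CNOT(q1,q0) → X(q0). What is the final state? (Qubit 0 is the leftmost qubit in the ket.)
1/√2|01⟩ + 1/√2|10⟩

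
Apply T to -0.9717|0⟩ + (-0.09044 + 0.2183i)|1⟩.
-0.9717|0⟩ + (-0.2183 + 0.09041i)|1⟩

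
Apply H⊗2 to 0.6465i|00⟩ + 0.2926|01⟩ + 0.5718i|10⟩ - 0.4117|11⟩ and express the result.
(-0.05955 + 0.6092i)|00⟩ + (0.05955 + 0.6092i)|01⟩ + (0.3522 + 0.03735i)|10⟩ + (-0.3522 + 0.03735i)|11⟩

H⊗2 gives amp(|y⟩) = (1/2) Σ_x (−1)^(x·y) amp(|x⟩), where x·y is the number of positions in which both x and y have a 1.
|00⟩: (0.6465i + 0.2926 + 0.5718i - 0.4117)/2 = (-0.05955 + 0.6092i)
|01⟩: (0.6465i - 0.2926 + 0.5718i + 0.4117)/2 = (0.05955 + 0.6092i)
|10⟩: (0.6465i + 0.2926 - 0.5718i + 0.4117)/2 = (0.3522 + 0.03735i)
|11⟩: (0.6465i - 0.2926 - 0.5718i - 0.4117)/2 = (-0.3522 + 0.03735i)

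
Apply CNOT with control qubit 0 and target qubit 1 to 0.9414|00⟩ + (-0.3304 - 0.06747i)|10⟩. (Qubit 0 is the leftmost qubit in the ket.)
0.9414|00⟩ + (-0.3304 - 0.06747i)|11⟩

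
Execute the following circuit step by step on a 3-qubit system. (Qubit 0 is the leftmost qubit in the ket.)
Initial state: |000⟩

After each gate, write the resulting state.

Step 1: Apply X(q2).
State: |001⟩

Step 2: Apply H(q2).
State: 1/√2|000⟩ - 1/√2|001⟩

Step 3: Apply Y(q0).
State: (1/√2)i|100⟩ - (1/√2)i|101⟩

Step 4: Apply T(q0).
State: (-1/2 + (1/2)i)|100⟩ + (1/2 - (1/2)i)|101⟩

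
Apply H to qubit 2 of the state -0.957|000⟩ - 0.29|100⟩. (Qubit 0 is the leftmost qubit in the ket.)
-0.6767|000⟩ - 0.6767|001⟩ - 0.2051|100⟩ - 0.2051|101⟩

H on qubit 2 mixes each pair of kets that differ only in qubit 2: amplitudes (a, b) of (|…0…⟩, |…1…⟩) become ((a + b)/√2, (a − b)/√2). Kets absent from the input have amplitude 0.
(|000⟩, |001⟩): (a, b) = (-0.957, 0) → (-0.6767, -0.6767)
(|100⟩, |101⟩): (a, b) = (-0.29, 0) → (-0.2051, -0.2051)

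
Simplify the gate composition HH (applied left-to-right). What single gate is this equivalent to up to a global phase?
I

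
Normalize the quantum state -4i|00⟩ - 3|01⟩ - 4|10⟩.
-0.6247i|00⟩ - 0.4685|01⟩ - 0.6247|10⟩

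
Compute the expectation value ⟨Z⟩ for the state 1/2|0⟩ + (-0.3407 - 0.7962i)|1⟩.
-0.5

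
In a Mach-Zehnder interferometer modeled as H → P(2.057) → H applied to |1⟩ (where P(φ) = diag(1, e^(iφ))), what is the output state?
(0.7336 - 0.4421i)|0⟩ + (0.2664 + 0.4421i)|1⟩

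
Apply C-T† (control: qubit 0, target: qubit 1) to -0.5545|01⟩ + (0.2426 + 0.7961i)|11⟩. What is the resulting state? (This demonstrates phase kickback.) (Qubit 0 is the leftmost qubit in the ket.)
-0.5545|01⟩ + (0.7345 + 0.3914i)|11⟩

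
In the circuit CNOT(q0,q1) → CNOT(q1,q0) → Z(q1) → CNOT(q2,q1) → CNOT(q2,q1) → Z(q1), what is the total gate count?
6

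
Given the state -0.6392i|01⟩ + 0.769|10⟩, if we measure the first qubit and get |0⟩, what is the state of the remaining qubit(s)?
-i|1⟩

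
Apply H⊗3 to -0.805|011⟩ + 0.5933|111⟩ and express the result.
-0.07485|000⟩ + 0.07485|001⟩ + 0.07485|010⟩ - 0.07485|011⟩ - 0.4944|100⟩ + 0.4944|101⟩ + 0.4944|110⟩ - 0.4944|111⟩

H⊗3 gives amp(|y⟩) = (1/2√2) Σ_x (−1)^(x·y) amp(|x⟩), where x·y is the number of positions in which both x and y have a 1.
|000⟩: (-0.805 + 0.5933)/(2√2) = -0.07485
|001⟩: (0.805 - 0.5933)/(2√2) = 0.07485
|010⟩: (0.805 - 0.5933)/(2√2) = 0.07485
|011⟩: (-0.805 + 0.5933)/(2√2) = -0.07485
|100⟩: (-0.805 - 0.5933)/(2√2) = -0.4944
|101⟩: (0.805 + 0.5933)/(2√2) = 0.4944
|110⟩: (0.805 + 0.5933)/(2√2) = 0.4944
|111⟩: (-0.805 - 0.5933)/(2√2) = -0.4944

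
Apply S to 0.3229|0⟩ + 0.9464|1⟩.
0.3229|0⟩ + 0.9464i|1⟩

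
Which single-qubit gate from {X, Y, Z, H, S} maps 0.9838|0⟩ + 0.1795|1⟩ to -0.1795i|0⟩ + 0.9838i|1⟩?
Y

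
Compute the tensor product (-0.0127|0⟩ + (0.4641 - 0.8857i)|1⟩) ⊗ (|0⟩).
-0.0127|00⟩ + (0.4641 - 0.8857i)|10⟩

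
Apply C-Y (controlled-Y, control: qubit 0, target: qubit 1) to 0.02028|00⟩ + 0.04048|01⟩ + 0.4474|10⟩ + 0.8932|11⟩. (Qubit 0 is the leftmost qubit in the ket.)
0.02028|00⟩ + 0.04048|01⟩ - 0.8932i|10⟩ + 0.4474i|11⟩

C-Y leaves the control-|0⟩ kets |00⟩, |01⟩ unchanged and applies Y to qubit 1 on the control-|1⟩ pair (|10⟩, |11⟩).
Y = [[0, -i], [i, 0]].
With a = amp(|10⟩) = 0.4474 and b = amp(|11⟩) = 0.8932:
new amp(|10⟩) = (-i)·b = -0.8932i
new amp(|11⟩) = (i)·a = 0.4474i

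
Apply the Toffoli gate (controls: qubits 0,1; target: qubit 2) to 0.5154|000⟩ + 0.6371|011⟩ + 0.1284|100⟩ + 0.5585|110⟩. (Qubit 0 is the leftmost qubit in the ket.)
0.5154|000⟩ + 0.6371|011⟩ + 0.1284|100⟩ + 0.5585|111⟩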